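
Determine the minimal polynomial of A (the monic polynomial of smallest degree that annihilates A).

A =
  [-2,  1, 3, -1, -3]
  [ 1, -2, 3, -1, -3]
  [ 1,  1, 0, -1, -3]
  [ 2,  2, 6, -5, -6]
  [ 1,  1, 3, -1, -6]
x^2 + 6*x + 9

The characteristic polynomial is χ_A(x) = (x + 3)^5, so the eigenvalues are known. The minimal polynomial is
  m_A(x) = Π_λ (x − λ)^{k_λ}
where k_λ is the size of the *largest* Jordan block for λ (equivalently, the smallest k with (A − λI)^k v = 0 for every generalised eigenvector v of λ).

  λ = -3: largest Jordan block has size 2, contributing (x + 3)^2

So m_A(x) = (x + 3)^2 = x^2 + 6*x + 9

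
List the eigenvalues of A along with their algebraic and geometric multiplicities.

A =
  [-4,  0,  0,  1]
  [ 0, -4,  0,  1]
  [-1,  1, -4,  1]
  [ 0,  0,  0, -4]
λ = -4: alg = 4, geom = 2

Step 1 — factor the characteristic polynomial to read off the algebraic multiplicities:
  χ_A(x) = (x + 4)^4

Step 2 — compute geometric multiplicities via the rank-nullity identity g(λ) = n − rank(A − λI):
  rank(A − (-4)·I) = 2, so dim ker(A − (-4)·I) = n − 2 = 2

Summary:
  λ = -4: algebraic multiplicity = 4, geometric multiplicity = 2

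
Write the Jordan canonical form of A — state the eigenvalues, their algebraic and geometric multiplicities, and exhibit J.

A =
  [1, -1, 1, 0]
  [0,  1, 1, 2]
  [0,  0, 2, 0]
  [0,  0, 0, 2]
J_2(1) ⊕ J_1(2) ⊕ J_1(2)

The characteristic polynomial is
  det(x·I − A) = x^4 - 6*x^3 + 13*x^2 - 12*x + 4 = (x - 2)^2*(x - 1)^2

Eigenvalues and multiplicities (the geometric multiplicity of λ is n − rank(A − λI), which equals the number of Jordan blocks for λ):
  λ = 1: algebraic multiplicity = 2, geometric multiplicity = 1
  λ = 2: algebraic multiplicity = 2, geometric multiplicity = 2

Determining the block sizes for each eigenvalue:
  λ = 1: one block (gm = 1), so the single block has size am = 2 → block sizes [2]
  λ = 2: gm = am = 2, so every block has size 1 → block sizes [1, 1]

Assembling the blocks gives a Jordan form
J =
  [1, 1, 0, 0]
  [0, 1, 0, 0]
  [0, 0, 2, 0]
  [0, 0, 0, 2]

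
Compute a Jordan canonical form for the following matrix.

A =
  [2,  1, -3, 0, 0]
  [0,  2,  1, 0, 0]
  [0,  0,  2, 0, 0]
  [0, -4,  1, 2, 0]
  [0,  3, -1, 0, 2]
J_3(2) ⊕ J_1(2) ⊕ J_1(2)

The characteristic polynomial is
  det(x·I − A) = x^5 - 10*x^4 + 40*x^3 - 80*x^2 + 80*x - 32 = (x - 2)^5

Eigenvalues and multiplicities (the geometric multiplicity of λ is n − rank(A − λI), which equals the number of Jordan blocks for λ):
  λ = 2: algebraic multiplicity = 5, geometric multiplicity = 3

Determining the block sizes for each eigenvalue:
  λ = 2: with am = 5 and gm = 3, the partition is not yet determined (e.g. several partitions of 5 into 3 parts exist). Let N = A − (2)·I. Computing rank(N^1) = 2, rank(N^2) = 1, rank(N^3) = 0; the number of blocks of size ≥ j is rank(N^{j−1}) − rank(N^j), giving [3, 1, 1]. So we have 1 block(s) of size 3, 2 block(s) of size 1 → block sizes [3, 1, 1]

Assembling the blocks gives a Jordan form
J =
  [2, 1, 0, 0, 0]
  [0, 2, 1, 0, 0]
  [0, 0, 2, 0, 0]
  [0, 0, 0, 2, 0]
  [0, 0, 0, 0, 2]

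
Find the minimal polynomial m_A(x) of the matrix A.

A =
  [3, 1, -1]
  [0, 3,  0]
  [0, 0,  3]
x^2 - 6*x + 9

The characteristic polynomial is χ_A(x) = (x - 3)^3, so the eigenvalues are known. The minimal polynomial is
  m_A(x) = Π_λ (x − λ)^{k_λ}
where k_λ is the size of the *largest* Jordan block for λ (equivalently, the smallest k with (A − λI)^k v = 0 for every generalised eigenvector v of λ).

  λ = 3: largest Jordan block has size 2, contributing (x − 3)^2

So m_A(x) = (x - 3)^2 = x^2 - 6*x + 9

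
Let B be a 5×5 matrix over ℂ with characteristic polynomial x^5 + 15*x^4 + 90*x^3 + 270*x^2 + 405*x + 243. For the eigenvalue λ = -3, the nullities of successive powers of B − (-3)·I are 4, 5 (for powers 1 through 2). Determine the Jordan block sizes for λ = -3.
Block sizes for λ = -3: [2, 1, 1, 1]

From the dimensions of kernels of powers, the number of Jordan blocks of size at least j is d_j − d_{j−1} where d_j = dim ker(N^j) (with d_0 = 0). Computing the differences gives [4, 1].
The number of blocks of size exactly k is (#blocks of size ≥ k) − (#blocks of size ≥ k + 1), so the partition is: 3 block(s) of size 1, 1 block(s) of size 2.
In nonincreasing order the block sizes are [2, 1, 1, 1].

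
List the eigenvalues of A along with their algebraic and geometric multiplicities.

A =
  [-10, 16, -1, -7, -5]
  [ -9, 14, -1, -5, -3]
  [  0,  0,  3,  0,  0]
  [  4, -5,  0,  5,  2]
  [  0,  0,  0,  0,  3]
λ = 3: alg = 5, geom = 3

Step 1 — factor the characteristic polynomial to read off the algebraic multiplicities:
  χ_A(x) = (x - 3)^5

Step 2 — compute geometric multiplicities via the rank-nullity identity g(λ) = n − rank(A − λI):
  rank(A − (3)·I) = 2, so dim ker(A − (3)·I) = n − 2 = 3

Summary:
  λ = 3: algebraic multiplicity = 5, geometric multiplicity = 3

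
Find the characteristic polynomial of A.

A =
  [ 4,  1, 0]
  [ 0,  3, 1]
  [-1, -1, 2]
x^3 - 9*x^2 + 27*x - 27

Expanding det(x·I − A) (e.g. by cofactor expansion or by noting that A is similar to its Jordan form J, which has the same characteristic polynomial as A) gives
  χ_A(x) = x^3 - 9*x^2 + 27*x - 27
which factors as (x - 3)^3. The eigenvalues (with algebraic multiplicities) are λ = 3 with multiplicity 3.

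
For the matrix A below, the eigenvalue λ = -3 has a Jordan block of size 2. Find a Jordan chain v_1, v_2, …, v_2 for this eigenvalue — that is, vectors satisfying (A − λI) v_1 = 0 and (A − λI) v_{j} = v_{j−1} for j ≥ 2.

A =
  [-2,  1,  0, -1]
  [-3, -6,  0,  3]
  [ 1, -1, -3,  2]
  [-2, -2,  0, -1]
A Jordan chain for λ = -3 of length 2:
v_1 = (1, -3, 1, -2)ᵀ
v_2 = (1, 0, 0, 0)ᵀ

Let N = A − (-3)·I. We want v_2 with N^2 v_2 = 0 but N^1 v_2 ≠ 0; then v_{j-1} := N · v_j for j = 2, …, 2.

Pick v_2 = (1, 0, 0, 0)ᵀ.
Then v_1 = N · v_2 = (1, -3, 1, -2)ᵀ.

Sanity check: (A − (-3)·I) v_1 = (0, 0, 0, 0)ᵀ = 0. ✓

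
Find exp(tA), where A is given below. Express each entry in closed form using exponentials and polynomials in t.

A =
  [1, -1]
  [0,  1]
e^{tA} =
  [exp(t), -t*exp(t)]
  [0, exp(t)]

Strategy: write A = P · J · P⁻¹ where J is a Jordan canonical form, so e^{tA} = P · e^{tJ} · P⁻¹, and e^{tJ} can be computed block-by-block.

A has Jordan form
J =
  [1, 1]
  [0, 1]
(up to reordering of blocks).

Per-block formulas:
  For a 2×2 Jordan block J_2(1): exp(t · J_2(1)) = e^(1t)·(I + t·N), where N is the 2×2 nilpotent shift.

After assembling e^{tJ} and conjugating by P, we get:

e^{tA} =
  [exp(t), -t*exp(t)]
  [0, exp(t)]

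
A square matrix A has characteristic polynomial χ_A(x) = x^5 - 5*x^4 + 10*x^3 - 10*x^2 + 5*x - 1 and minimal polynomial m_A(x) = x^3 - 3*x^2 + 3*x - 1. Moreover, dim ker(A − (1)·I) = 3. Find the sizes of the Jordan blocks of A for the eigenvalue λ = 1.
Block sizes for λ = 1: [3, 1, 1]

Step 1 — from the characteristic polynomial, algebraic multiplicity of λ = 1 is 5. From dim ker(A − (1)·I) = 3, there are exactly 3 Jordan blocks for λ = 1.
Step 2 — from the minimal polynomial, the factor (x − 1)^3 tells us the largest block for λ = 1 has size 3.
Step 3 — with total size 5, 3 blocks, and largest block 3, the block sizes (in nonincreasing order) are [3, 1, 1].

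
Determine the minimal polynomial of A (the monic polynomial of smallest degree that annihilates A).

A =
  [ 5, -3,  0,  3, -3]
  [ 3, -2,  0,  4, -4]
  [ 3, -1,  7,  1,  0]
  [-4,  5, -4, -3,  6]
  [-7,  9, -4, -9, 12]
x^5 - 19*x^4 + 139*x^3 - 485*x^2 + 800*x - 500

The characteristic polynomial is χ_A(x) = (x - 5)^3*(x - 2)^2, so the eigenvalues are known. The minimal polynomial is
  m_A(x) = Π_λ (x − λ)^{k_λ}
where k_λ is the size of the *largest* Jordan block for λ (equivalently, the smallest k with (A − λI)^k v = 0 for every generalised eigenvector v of λ).

  λ = 2: largest Jordan block has size 2, contributing (x − 2)^2
  λ = 5: largest Jordan block has size 3, contributing (x − 5)^3

So m_A(x) = (x - 5)^3*(x - 2)^2 = x^5 - 19*x^4 + 139*x^3 - 485*x^2 + 800*x - 500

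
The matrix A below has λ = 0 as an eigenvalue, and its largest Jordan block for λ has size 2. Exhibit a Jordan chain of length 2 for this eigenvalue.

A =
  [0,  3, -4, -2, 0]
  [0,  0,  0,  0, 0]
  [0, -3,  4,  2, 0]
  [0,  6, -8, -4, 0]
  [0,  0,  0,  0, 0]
A Jordan chain for λ = 0 of length 2:
v_1 = (3, 0, -3, 6, 0)ᵀ
v_2 = (0, 1, 0, 0, 0)ᵀ

Let N = A − (0)·I. We want v_2 with N^2 v_2 = 0 but N^1 v_2 ≠ 0; then v_{j-1} := N · v_j for j = 2, …, 2.

Pick v_2 = (0, 1, 0, 0, 0)ᵀ.
Then v_1 = N · v_2 = (3, 0, -3, 6, 0)ᵀ.

Sanity check: (A − (0)·I) v_1 = (0, 0, 0, 0, 0)ᵀ = 0. ✓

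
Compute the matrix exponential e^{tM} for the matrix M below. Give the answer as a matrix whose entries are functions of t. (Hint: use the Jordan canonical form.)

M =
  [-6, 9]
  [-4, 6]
e^{tM} =
  [1 - 6*t, 9*t]
  [-4*t, 6*t + 1]

Strategy: write M = P · J · P⁻¹ where J is a Jordan canonical form, so e^{tM} = P · e^{tJ} · P⁻¹, and e^{tJ} can be computed block-by-block.

M has Jordan form
J =
  [0, 1]
  [0, 0]
(up to reordering of blocks).

Per-block formulas:
  For a 2×2 Jordan block J_2(0): exp(t · J_2(0)) = e^(0t)·(I + t·N), where N is the 2×2 nilpotent shift.

After assembling e^{tJ} and conjugating by P, we get:

e^{tM} =
  [1 - 6*t, 9*t]
  [-4*t, 6*t + 1]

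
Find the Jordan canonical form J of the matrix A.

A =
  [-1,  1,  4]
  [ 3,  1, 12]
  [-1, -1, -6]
J_2(-2) ⊕ J_1(-2)

The characteristic polynomial is
  det(x·I − A) = x^3 + 6*x^2 + 12*x + 8 = (x + 2)^3

Eigenvalues and multiplicities (the geometric multiplicity of λ is n − rank(A − λI), which equals the number of Jordan blocks for λ):
  λ = -2: algebraic multiplicity = 3, geometric multiplicity = 2

Determining the block sizes for each eigenvalue:
  λ = -2: 2 blocks summing to 3 forces exactly one block of size 2 and the rest size 1 → block sizes [2, 1]

Assembling the blocks gives a Jordan form
J =
  [-2,  1,  0]
  [ 0, -2,  0]
  [ 0,  0, -2]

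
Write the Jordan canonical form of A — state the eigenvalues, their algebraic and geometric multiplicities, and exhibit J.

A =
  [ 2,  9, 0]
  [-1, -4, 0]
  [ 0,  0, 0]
J_2(-1) ⊕ J_1(0)

The characteristic polynomial is
  det(x·I − A) = x^3 + 2*x^2 + x = x*(x + 1)^2

Eigenvalues and multiplicities (the geometric multiplicity of λ is n − rank(A − λI), which equals the number of Jordan blocks for λ):
  λ = -1: algebraic multiplicity = 2, geometric multiplicity = 1
  λ = 0: algebraic multiplicity = 1, geometric multiplicity = 1

Determining the block sizes for each eigenvalue:
  λ = -1: one block (gm = 1), so the single block has size am = 2 → block sizes [2]
  λ = 0: one block (gm = 1), so the single block has size am = 1 → block sizes [1]

Assembling the blocks gives a Jordan form
J =
  [-1,  1, 0]
  [ 0, -1, 0]
  [ 0,  0, 0]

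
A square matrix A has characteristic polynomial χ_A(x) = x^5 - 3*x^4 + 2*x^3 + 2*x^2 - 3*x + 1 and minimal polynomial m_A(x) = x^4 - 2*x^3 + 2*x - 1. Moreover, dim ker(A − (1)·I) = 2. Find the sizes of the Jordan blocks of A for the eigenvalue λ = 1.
Block sizes for λ = 1: [3, 1]

Step 1 — from the characteristic polynomial, algebraic multiplicity of λ = 1 is 4. From dim ker(A − (1)·I) = 2, there are exactly 2 Jordan blocks for λ = 1.
Step 2 — from the minimal polynomial, the factor (x − 1)^3 tells us the largest block for λ = 1 has size 3.
Step 3 — with total size 4, 2 blocks, and largest block 3, the block sizes (in nonincreasing order) are [3, 1].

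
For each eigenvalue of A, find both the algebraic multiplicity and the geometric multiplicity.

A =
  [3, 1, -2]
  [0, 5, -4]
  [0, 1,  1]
λ = 3: alg = 3, geom = 2

Step 1 — factor the characteristic polynomial to read off the algebraic multiplicities:
  χ_A(x) = (x - 3)^3

Step 2 — compute geometric multiplicities via the rank-nullity identity g(λ) = n − rank(A − λI):
  rank(A − (3)·I) = 1, so dim ker(A − (3)·I) = n − 1 = 2

Summary:
  λ = 3: algebraic multiplicity = 3, geometric multiplicity = 2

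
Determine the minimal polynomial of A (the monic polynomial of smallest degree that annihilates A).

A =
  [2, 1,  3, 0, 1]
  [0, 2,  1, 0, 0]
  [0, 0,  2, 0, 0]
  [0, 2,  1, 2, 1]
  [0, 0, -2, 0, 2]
x^3 - 6*x^2 + 12*x - 8

The characteristic polynomial is χ_A(x) = (x - 2)^5, so the eigenvalues are known. The minimal polynomial is
  m_A(x) = Π_λ (x − λ)^{k_λ}
where k_λ is the size of the *largest* Jordan block for λ (equivalently, the smallest k with (A − λI)^k v = 0 for every generalised eigenvector v of λ).

  λ = 2: largest Jordan block has size 3, contributing (x − 2)^3

So m_A(x) = (x - 2)^3 = x^3 - 6*x^2 + 12*x - 8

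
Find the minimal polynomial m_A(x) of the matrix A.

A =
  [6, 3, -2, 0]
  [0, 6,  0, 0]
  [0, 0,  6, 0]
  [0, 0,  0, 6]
x^2 - 12*x + 36

The characteristic polynomial is χ_A(x) = (x - 6)^4, so the eigenvalues are known. The minimal polynomial is
  m_A(x) = Π_λ (x − λ)^{k_λ}
where k_λ is the size of the *largest* Jordan block for λ (equivalently, the smallest k with (A − λI)^k v = 0 for every generalised eigenvector v of λ).

  λ = 6: largest Jordan block has size 2, contributing (x − 6)^2

So m_A(x) = (x - 6)^2 = x^2 - 12*x + 36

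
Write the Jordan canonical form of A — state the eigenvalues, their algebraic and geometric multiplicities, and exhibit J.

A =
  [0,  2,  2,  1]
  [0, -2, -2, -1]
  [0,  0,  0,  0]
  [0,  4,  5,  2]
J_3(0) ⊕ J_1(0)

The characteristic polynomial is
  det(x·I − A) = x^4

Eigenvalues and multiplicities (the geometric multiplicity of λ is n − rank(A − λI), which equals the number of Jordan blocks for λ):
  λ = 0: algebraic multiplicity = 4, geometric multiplicity = 2

Determining the block sizes for each eigenvalue:
  λ = 0: with am = 4 and gm = 2, the partition is not yet determined (e.g. several partitions of 4 into 2 parts exist). Let N = A − (0)·I. Computing rank(N^1) = 2, rank(N^2) = 1, rank(N^3) = 0; the number of blocks of size ≥ j is rank(N^{j−1}) − rank(N^j), giving [2, 1, 1]. So we have 1 block(s) of size 3, 1 block(s) of size 1 → block sizes [3, 1]

Assembling the blocks gives a Jordan form
J =
  [0, 1, 0, 0]
  [0, 0, 1, 0]
  [0, 0, 0, 0]
  [0, 0, 0, 0]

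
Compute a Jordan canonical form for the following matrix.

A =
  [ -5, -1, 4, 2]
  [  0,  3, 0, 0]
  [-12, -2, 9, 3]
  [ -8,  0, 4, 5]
J_2(3) ⊕ J_2(3)

The characteristic polynomial is
  det(x·I − A) = x^4 - 12*x^3 + 54*x^2 - 108*x + 81 = (x - 3)^4

Eigenvalues and multiplicities (the geometric multiplicity of λ is n − rank(A − λI), which equals the number of Jordan blocks for λ):
  λ = 3: algebraic multiplicity = 4, geometric multiplicity = 2

Determining the block sizes for each eigenvalue:
  λ = 3: with am = 4 and gm = 2, the partition is not yet determined (e.g. several partitions of 4 into 2 parts exist). Let N = A − (3)·I. Computing rank(N^1) = 2, rank(N^2) = 0; the number of blocks of size ≥ j is rank(N^{j−1}) − rank(N^j), giving [2, 2]. So we have 2 block(s) of size 2 → block sizes [2, 2]

Assembling the blocks gives a Jordan form
J =
  [3, 1, 0, 0]
  [0, 3, 0, 0]
  [0, 0, 3, 1]
  [0, 0, 0, 3]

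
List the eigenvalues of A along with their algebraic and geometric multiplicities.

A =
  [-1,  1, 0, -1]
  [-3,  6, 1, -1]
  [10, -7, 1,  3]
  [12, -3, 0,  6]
λ = 3: alg = 4, geom = 2

Step 1 — factor the characteristic polynomial to read off the algebraic multiplicities:
  χ_A(x) = (x - 3)^4

Step 2 — compute geometric multiplicities via the rank-nullity identity g(λ) = n − rank(A − λI):
  rank(A − (3)·I) = 2, so dim ker(A − (3)·I) = n − 2 = 2

Summary:
  λ = 3: algebraic multiplicity = 4, geometric multiplicity = 2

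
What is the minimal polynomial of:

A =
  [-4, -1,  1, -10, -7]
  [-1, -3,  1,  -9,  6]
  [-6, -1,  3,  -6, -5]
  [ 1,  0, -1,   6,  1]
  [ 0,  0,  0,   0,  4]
x^4 - 2*x^3 - 23*x^2 + 24*x + 144

The characteristic polynomial is χ_A(x) = (x - 4)^3*(x + 3)^2, so the eigenvalues are known. The minimal polynomial is
  m_A(x) = Π_λ (x − λ)^{k_λ}
where k_λ is the size of the *largest* Jordan block for λ (equivalently, the smallest k with (A − λI)^k v = 0 for every generalised eigenvector v of λ).

  λ = -3: largest Jordan block has size 2, contributing (x + 3)^2
  λ = 4: largest Jordan block has size 2, contributing (x − 4)^2

So m_A(x) = (x - 4)^2*(x + 3)^2 = x^4 - 2*x^3 - 23*x^2 + 24*x + 144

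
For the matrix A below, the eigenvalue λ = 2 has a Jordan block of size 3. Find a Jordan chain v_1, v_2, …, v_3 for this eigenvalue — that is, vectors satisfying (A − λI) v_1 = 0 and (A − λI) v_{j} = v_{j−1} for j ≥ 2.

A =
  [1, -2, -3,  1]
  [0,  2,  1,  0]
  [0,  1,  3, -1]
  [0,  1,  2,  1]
A Jordan chain for λ = 2 of length 3:
v_1 = (1, -1, 0, -1)ᵀ
v_2 = (1, 0, -1, -1)ᵀ
v_3 = (1, -1, 0, 0)ᵀ

Let N = A − (2)·I. We want v_3 with N^3 v_3 = 0 but N^2 v_3 ≠ 0; then v_{j-1} := N · v_j for j = 3, …, 2.

Pick v_3 = (1, -1, 0, 0)ᵀ.
Then v_2 = N · v_3 = (1, 0, -1, -1)ᵀ.
Then v_1 = N · v_2 = (1, -1, 0, -1)ᵀ.

Sanity check: (A − (2)·I) v_1 = (0, 0, 0, 0)ᵀ = 0. ✓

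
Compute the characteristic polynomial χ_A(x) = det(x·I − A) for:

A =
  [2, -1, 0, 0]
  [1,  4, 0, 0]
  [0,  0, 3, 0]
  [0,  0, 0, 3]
x^4 - 12*x^3 + 54*x^2 - 108*x + 81

Expanding det(x·I − A) (e.g. by cofactor expansion or by noting that A is similar to its Jordan form J, which has the same characteristic polynomial as A) gives
  χ_A(x) = x^4 - 12*x^3 + 54*x^2 - 108*x + 81
which factors as (x - 3)^4. The eigenvalues (with algebraic multiplicities) are λ = 3 with multiplicity 4.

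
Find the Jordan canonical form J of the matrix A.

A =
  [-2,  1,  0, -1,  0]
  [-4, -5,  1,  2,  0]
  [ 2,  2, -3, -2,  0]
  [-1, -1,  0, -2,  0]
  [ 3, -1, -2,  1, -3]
J_3(-3) ⊕ J_1(-3) ⊕ J_1(-3)

The characteristic polynomial is
  det(x·I − A) = x^5 + 15*x^4 + 90*x^3 + 270*x^2 + 405*x + 243 = (x + 3)^5

Eigenvalues and multiplicities (the geometric multiplicity of λ is n − rank(A − λI), which equals the number of Jordan blocks for λ):
  λ = -3: algebraic multiplicity = 5, geometric multiplicity = 3

Determining the block sizes for each eigenvalue:
  λ = -3: with am = 5 and gm = 3, the partition is not yet determined (e.g. several partitions of 5 into 3 parts exist). Let N = A − (-3)·I. Computing rank(N^1) = 2, rank(N^2) = 1, rank(N^3) = 0; the number of blocks of size ≥ j is rank(N^{j−1}) − rank(N^j), giving [3, 1, 1]. So we have 1 block(s) of size 3, 2 block(s) of size 1 → block sizes [3, 1, 1]

Assembling the blocks gives a Jordan form
J =
  [-3,  1,  0,  0,  0]
  [ 0, -3,  1,  0,  0]
  [ 0,  0, -3,  0,  0]
  [ 0,  0,  0, -3,  0]
  [ 0,  0,  0,  0, -3]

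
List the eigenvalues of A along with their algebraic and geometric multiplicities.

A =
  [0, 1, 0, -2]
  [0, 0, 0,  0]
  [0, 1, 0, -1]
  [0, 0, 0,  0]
λ = 0: alg = 4, geom = 2

Step 1 — factor the characteristic polynomial to read off the algebraic multiplicities:
  χ_A(x) = x^4

Step 2 — compute geometric multiplicities via the rank-nullity identity g(λ) = n − rank(A − λI):
  rank(A − (0)·I) = 2, so dim ker(A − (0)·I) = n − 2 = 2

Summary:
  λ = 0: algebraic multiplicity = 4, geometric multiplicity = 2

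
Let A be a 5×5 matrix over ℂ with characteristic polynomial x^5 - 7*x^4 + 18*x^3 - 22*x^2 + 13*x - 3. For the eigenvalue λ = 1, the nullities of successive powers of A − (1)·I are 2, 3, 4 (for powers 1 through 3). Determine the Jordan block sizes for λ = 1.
Block sizes for λ = 1: [3, 1]

From the dimensions of kernels of powers, the number of Jordan blocks of size at least j is d_j − d_{j−1} where d_j = dim ker(N^j) (with d_0 = 0). Computing the differences gives [2, 1, 1].
The number of blocks of size exactly k is (#blocks of size ≥ k) − (#blocks of size ≥ k + 1), so the partition is: 1 block(s) of size 1, 1 block(s) of size 3.
In nonincreasing order the block sizes are [3, 1].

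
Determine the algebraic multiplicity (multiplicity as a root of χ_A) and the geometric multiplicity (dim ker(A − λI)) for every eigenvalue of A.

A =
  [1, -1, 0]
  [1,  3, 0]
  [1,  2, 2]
λ = 2: alg = 3, geom = 1

Step 1 — factor the characteristic polynomial to read off the algebraic multiplicities:
  χ_A(x) = (x - 2)^3

Step 2 — compute geometric multiplicities via the rank-nullity identity g(λ) = n − rank(A − λI):
  rank(A − (2)·I) = 2, so dim ker(A − (2)·I) = n − 2 = 1

Summary:
  λ = 2: algebraic multiplicity = 3, geometric multiplicity = 1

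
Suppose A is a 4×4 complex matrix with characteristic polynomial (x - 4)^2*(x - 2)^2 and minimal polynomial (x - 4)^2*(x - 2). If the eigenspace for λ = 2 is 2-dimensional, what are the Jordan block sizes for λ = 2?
Block sizes for λ = 2: [1, 1]

Step 1 — from the characteristic polynomial, algebraic multiplicity of λ = 2 is 2. From dim ker(A − (2)·I) = 2, there are exactly 2 Jordan blocks for λ = 2.
Step 2 — from the minimal polynomial, the factor (x − 2) tells us the largest block for λ = 2 has size 1.
Step 3 — with total size 2, 2 blocks, and largest block 1, the block sizes (in nonincreasing order) are [1, 1].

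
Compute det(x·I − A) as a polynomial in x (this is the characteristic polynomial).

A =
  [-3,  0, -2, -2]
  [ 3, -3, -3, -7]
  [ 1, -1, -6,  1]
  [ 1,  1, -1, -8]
x^4 + 20*x^3 + 150*x^2 + 500*x + 625

Expanding det(x·I − A) (e.g. by cofactor expansion or by noting that A is similar to its Jordan form J, which has the same characteristic polynomial as A) gives
  χ_A(x) = x^4 + 20*x^3 + 150*x^2 + 500*x + 625
which factors as (x + 5)^4. The eigenvalues (with algebraic multiplicities) are λ = -5 with multiplicity 4.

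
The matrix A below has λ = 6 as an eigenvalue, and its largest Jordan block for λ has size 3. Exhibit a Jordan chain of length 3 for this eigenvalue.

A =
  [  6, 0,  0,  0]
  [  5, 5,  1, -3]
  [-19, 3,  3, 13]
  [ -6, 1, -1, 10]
A Jordan chain for λ = 6 of length 3:
v_1 = (0, -6, -6, 0)ᵀ
v_2 = (0, 5, -19, -6)ᵀ
v_3 = (1, 0, 0, 0)ᵀ

Let N = A − (6)·I. We want v_3 with N^3 v_3 = 0 but N^2 v_3 ≠ 0; then v_{j-1} := N · v_j for j = 3, …, 2.

Pick v_3 = (1, 0, 0, 0)ᵀ.
Then v_2 = N · v_3 = (0, 5, -19, -6)ᵀ.
Then v_1 = N · v_2 = (0, -6, -6, 0)ᵀ.

Sanity check: (A − (6)·I) v_1 = (0, 0, 0, 0)ᵀ = 0. ✓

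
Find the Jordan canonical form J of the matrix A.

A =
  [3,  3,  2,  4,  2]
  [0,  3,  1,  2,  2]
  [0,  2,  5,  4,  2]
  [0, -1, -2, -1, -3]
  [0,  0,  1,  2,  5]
J_3(3) ⊕ J_2(3)

The characteristic polynomial is
  det(x·I − A) = x^5 - 15*x^4 + 90*x^3 - 270*x^2 + 405*x - 243 = (x - 3)^5

Eigenvalues and multiplicities (the geometric multiplicity of λ is n − rank(A − λI), which equals the number of Jordan blocks for λ):
  λ = 3: algebraic multiplicity = 5, geometric multiplicity = 2

Determining the block sizes for each eigenvalue:
  λ = 3: with am = 5 and gm = 2, the partition is not yet determined (e.g. several partitions of 5 into 2 parts exist). Let N = A − (3)·I. Computing rank(N^1) = 3, rank(N^2) = 1, rank(N^3) = 0; the number of blocks of size ≥ j is rank(N^{j−1}) − rank(N^j), giving [2, 2, 1]. So we have 1 block(s) of size 3, 1 block(s) of size 2 → block sizes [3, 2]

Assembling the blocks gives a Jordan form
J =
  [3, 1, 0, 0, 0]
  [0, 3, 1, 0, 0]
  [0, 0, 3, 0, 0]
  [0, 0, 0, 3, 1]
  [0, 0, 0, 0, 3]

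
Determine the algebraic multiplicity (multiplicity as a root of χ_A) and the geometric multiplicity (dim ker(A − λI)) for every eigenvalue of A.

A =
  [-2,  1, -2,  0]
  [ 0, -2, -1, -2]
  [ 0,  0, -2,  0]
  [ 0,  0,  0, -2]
λ = -2: alg = 4, geom = 2

Step 1 — factor the characteristic polynomial to read off the algebraic multiplicities:
  χ_A(x) = (x + 2)^4

Step 2 — compute geometric multiplicities via the rank-nullity identity g(λ) = n − rank(A − λI):
  rank(A − (-2)·I) = 2, so dim ker(A − (-2)·I) = n − 2 = 2

Summary:
  λ = -2: algebraic multiplicity = 4, geometric multiplicity = 2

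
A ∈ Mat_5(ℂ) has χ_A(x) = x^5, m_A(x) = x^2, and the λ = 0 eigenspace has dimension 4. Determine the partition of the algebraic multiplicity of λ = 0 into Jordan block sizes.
Block sizes for λ = 0: [2, 1, 1, 1]

Step 1 — from the characteristic polynomial, algebraic multiplicity of λ = 0 is 5. From dim ker(A − (0)·I) = 4, there are exactly 4 Jordan blocks for λ = 0.
Step 2 — from the minimal polynomial, the factor (x − 0)^2 tells us the largest block for λ = 0 has size 2.
Step 3 — with total size 5, 4 blocks, and largest block 2, the block sizes (in nonincreasing order) are [2, 1, 1, 1].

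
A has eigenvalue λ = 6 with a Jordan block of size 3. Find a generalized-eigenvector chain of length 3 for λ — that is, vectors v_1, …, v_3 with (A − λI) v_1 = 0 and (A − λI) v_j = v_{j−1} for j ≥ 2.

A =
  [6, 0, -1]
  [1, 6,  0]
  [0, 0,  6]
A Jordan chain for λ = 6 of length 3:
v_1 = (0, -1, 0)ᵀ
v_2 = (-1, 0, 0)ᵀ
v_3 = (0, 0, 1)ᵀ

Let N = A − (6)·I. We want v_3 with N^3 v_3 = 0 but N^2 v_3 ≠ 0; then v_{j-1} := N · v_j for j = 3, …, 2.

Pick v_3 = (0, 0, 1)ᵀ.
Then v_2 = N · v_3 = (-1, 0, 0)ᵀ.
Then v_1 = N · v_2 = (0, -1, 0)ᵀ.

Sanity check: (A − (6)·I) v_1 = (0, 0, 0)ᵀ = 0. ✓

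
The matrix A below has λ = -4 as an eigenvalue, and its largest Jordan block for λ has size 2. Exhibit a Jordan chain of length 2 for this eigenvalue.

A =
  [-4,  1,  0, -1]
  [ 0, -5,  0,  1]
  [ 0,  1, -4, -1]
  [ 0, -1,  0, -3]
A Jordan chain for λ = -4 of length 2:
v_1 = (1, -1, 1, -1)ᵀ
v_2 = (0, 1, 0, 0)ᵀ

Let N = A − (-4)·I. We want v_2 with N^2 v_2 = 0 but N^1 v_2 ≠ 0; then v_{j-1} := N · v_j for j = 2, …, 2.

Pick v_2 = (0, 1, 0, 0)ᵀ.
Then v_1 = N · v_2 = (1, -1, 1, -1)ᵀ.

Sanity check: (A − (-4)·I) v_1 = (0, 0, 0, 0)ᵀ = 0. ✓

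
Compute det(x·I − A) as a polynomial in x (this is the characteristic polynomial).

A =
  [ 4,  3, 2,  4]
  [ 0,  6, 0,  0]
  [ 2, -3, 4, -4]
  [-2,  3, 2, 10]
x^4 - 24*x^3 + 216*x^2 - 864*x + 1296

Expanding det(x·I − A) (e.g. by cofactor expansion or by noting that A is similar to its Jordan form J, which has the same characteristic polynomial as A) gives
  χ_A(x) = x^4 - 24*x^3 + 216*x^2 - 864*x + 1296
which factors as (x - 6)^4. The eigenvalues (with algebraic multiplicities) are λ = 6 with multiplicity 4.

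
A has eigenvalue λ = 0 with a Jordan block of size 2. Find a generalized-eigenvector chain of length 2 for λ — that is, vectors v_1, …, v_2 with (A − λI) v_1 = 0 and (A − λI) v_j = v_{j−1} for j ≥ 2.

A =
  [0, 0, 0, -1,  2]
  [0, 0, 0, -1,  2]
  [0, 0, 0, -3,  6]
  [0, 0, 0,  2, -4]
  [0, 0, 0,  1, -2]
A Jordan chain for λ = 0 of length 2:
v_1 = (-1, -1, -3, 2, 1)ᵀ
v_2 = (0, 0, 0, 1, 0)ᵀ

Let N = A − (0)·I. We want v_2 with N^2 v_2 = 0 but N^1 v_2 ≠ 0; then v_{j-1} := N · v_j for j = 2, …, 2.

Pick v_2 = (0, 0, 0, 1, 0)ᵀ.
Then v_1 = N · v_2 = (-1, -1, -3, 2, 1)ᵀ.

Sanity check: (A − (0)·I) v_1 = (0, 0, 0, 0, 0)ᵀ = 0. ✓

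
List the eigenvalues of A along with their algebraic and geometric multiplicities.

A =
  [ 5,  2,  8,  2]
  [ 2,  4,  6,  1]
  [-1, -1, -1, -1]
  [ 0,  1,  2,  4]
λ = 3: alg = 4, geom = 2

Step 1 — factor the characteristic polynomial to read off the algebraic multiplicities:
  χ_A(x) = (x - 3)^4

Step 2 — compute geometric multiplicities via the rank-nullity identity g(λ) = n − rank(A − λI):
  rank(A − (3)·I) = 2, so dim ker(A − (3)·I) = n − 2 = 2

Summary:
  λ = 3: algebraic multiplicity = 4, geometric multiplicity = 2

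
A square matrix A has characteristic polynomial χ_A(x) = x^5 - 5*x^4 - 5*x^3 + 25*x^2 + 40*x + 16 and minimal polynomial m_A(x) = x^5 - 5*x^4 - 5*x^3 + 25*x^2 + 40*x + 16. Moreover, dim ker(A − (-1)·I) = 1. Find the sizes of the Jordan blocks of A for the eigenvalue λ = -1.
Block sizes for λ = -1: [3]

Step 1 — from the characteristic polynomial, algebraic multiplicity of λ = -1 is 3. From dim ker(A − (-1)·I) = 1, there are exactly 1 Jordan blocks for λ = -1.
Step 2 — from the minimal polynomial, the factor (x + 1)^3 tells us the largest block for λ = -1 has size 3.
Step 3 — with total size 3, 1 blocks, and largest block 3, the block sizes (in nonincreasing order) are [3].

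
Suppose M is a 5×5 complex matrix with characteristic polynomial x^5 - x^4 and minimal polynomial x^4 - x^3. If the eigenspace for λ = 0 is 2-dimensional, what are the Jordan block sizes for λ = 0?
Block sizes for λ = 0: [3, 1]

Step 1 — from the characteristic polynomial, algebraic multiplicity of λ = 0 is 4. From dim ker(M − (0)·I) = 2, there are exactly 2 Jordan blocks for λ = 0.
Step 2 — from the minimal polynomial, the factor (x − 0)^3 tells us the largest block for λ = 0 has size 3.
Step 3 — with total size 4, 2 blocks, and largest block 3, the block sizes (in nonincreasing order) are [3, 1].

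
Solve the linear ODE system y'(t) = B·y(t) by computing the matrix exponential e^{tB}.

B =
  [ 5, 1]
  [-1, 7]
e^{tB} =
  [-t*exp(6*t) + exp(6*t), t*exp(6*t)]
  [-t*exp(6*t), t*exp(6*t) + exp(6*t)]

Strategy: write B = P · J · P⁻¹ where J is a Jordan canonical form, so e^{tB} = P · e^{tJ} · P⁻¹, and e^{tJ} can be computed block-by-block.

B has Jordan form
J =
  [6, 1]
  [0, 6]
(up to reordering of blocks).

Per-block formulas:
  For a 2×2 Jordan block J_2(6): exp(t · J_2(6)) = e^(6t)·(I + t·N), where N is the 2×2 nilpotent shift.

After assembling e^{tJ} and conjugating by P, we get:

e^{tB} =
  [-t*exp(6*t) + exp(6*t), t*exp(6*t)]
  [-t*exp(6*t), t*exp(6*t) + exp(6*t)]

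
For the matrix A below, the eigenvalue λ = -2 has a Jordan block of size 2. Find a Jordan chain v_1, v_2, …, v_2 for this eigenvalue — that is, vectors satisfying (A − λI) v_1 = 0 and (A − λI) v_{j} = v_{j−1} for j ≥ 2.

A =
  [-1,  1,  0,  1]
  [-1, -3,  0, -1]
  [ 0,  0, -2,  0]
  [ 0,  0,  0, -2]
A Jordan chain for λ = -2 of length 2:
v_1 = (1, -1, 0, 0)ᵀ
v_2 = (1, 0, 0, 0)ᵀ

Let N = A − (-2)·I. We want v_2 with N^2 v_2 = 0 but N^1 v_2 ≠ 0; then v_{j-1} := N · v_j for j = 2, …, 2.

Pick v_2 = (1, 0, 0, 0)ᵀ.
Then v_1 = N · v_2 = (1, -1, 0, 0)ᵀ.

Sanity check: (A − (-2)·I) v_1 = (0, 0, 0, 0)ᵀ = 0. ✓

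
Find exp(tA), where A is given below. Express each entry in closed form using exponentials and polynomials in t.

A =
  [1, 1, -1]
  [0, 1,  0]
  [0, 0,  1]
e^{tA} =
  [exp(t), t*exp(t), -t*exp(t)]
  [0, exp(t), 0]
  [0, 0, exp(t)]

Strategy: write A = P · J · P⁻¹ where J is a Jordan canonical form, so e^{tA} = P · e^{tJ} · P⁻¹, and e^{tJ} can be computed block-by-block.

A has Jordan form
J =
  [1, 1, 0]
  [0, 1, 0]
  [0, 0, 1]
(up to reordering of blocks).

Per-block formulas:
  For a 2×2 Jordan block J_2(1): exp(t · J_2(1)) = e^(1t)·(I + t·N), where N is the 2×2 nilpotent shift.
  For a 1×1 block at λ = 1: exp(t · [1]) = [e^(1t)].

After assembling e^{tJ} and conjugating by P, we get:

e^{tA} =
  [exp(t), t*exp(t), -t*exp(t)]
  [0, exp(t), 0]
  [0, 0, exp(t)]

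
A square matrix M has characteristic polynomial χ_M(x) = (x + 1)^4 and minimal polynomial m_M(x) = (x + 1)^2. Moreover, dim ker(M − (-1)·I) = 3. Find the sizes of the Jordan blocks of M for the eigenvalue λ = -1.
Block sizes for λ = -1: [2, 1, 1]

Step 1 — from the characteristic polynomial, algebraic multiplicity of λ = -1 is 4. From dim ker(M − (-1)·I) = 3, there are exactly 3 Jordan blocks for λ = -1.
Step 2 — from the minimal polynomial, the factor (x + 1)^2 tells us the largest block for λ = -1 has size 2.
Step 3 — with total size 4, 3 blocks, and largest block 2, the block sizes (in nonincreasing order) are [2, 1, 1].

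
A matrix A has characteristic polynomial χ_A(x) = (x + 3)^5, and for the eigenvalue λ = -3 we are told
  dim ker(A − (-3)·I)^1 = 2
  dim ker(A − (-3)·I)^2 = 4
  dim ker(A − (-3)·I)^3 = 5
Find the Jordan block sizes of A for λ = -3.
Block sizes for λ = -3: [3, 2]

From the dimensions of kernels of powers, the number of Jordan blocks of size at least j is d_j − d_{j−1} where d_j = dim ker(N^j) (with d_0 = 0). Computing the differences gives [2, 2, 1].
The number of blocks of size exactly k is (#blocks of size ≥ k) − (#blocks of size ≥ k + 1), so the partition is: 1 block(s) of size 2, 1 block(s) of size 3.
In nonincreasing order the block sizes are [3, 2].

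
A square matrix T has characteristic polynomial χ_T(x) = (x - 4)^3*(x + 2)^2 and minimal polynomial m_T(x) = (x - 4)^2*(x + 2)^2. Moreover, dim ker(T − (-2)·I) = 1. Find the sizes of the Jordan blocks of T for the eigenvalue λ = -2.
Block sizes for λ = -2: [2]

Step 1 — from the characteristic polynomial, algebraic multiplicity of λ = -2 is 2. From dim ker(T − (-2)·I) = 1, there are exactly 1 Jordan blocks for λ = -2.
Step 2 — from the minimal polynomial, the factor (x + 2)^2 tells us the largest block for λ = -2 has size 2.
Step 3 — with total size 2, 1 blocks, and largest block 2, the block sizes (in nonincreasing order) are [2].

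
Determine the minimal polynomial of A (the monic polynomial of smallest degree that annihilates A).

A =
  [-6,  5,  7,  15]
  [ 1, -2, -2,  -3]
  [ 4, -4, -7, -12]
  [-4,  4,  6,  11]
x^3 + 3*x^2 + 3*x + 1

The characteristic polynomial is χ_A(x) = (x + 1)^4, so the eigenvalues are known. The minimal polynomial is
  m_A(x) = Π_λ (x − λ)^{k_λ}
where k_λ is the size of the *largest* Jordan block for λ (equivalently, the smallest k with (A − λI)^k v = 0 for every generalised eigenvector v of λ).

  λ = -1: largest Jordan block has size 3, contributing (x + 1)^3

So m_A(x) = (x + 1)^3 = x^3 + 3*x^2 + 3*x + 1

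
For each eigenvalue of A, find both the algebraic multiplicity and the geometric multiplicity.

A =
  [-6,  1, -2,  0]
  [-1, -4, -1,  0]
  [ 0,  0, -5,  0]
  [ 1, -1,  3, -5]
λ = -5: alg = 4, geom = 2

Step 1 — factor the characteristic polynomial to read off the algebraic multiplicities:
  χ_A(x) = (x + 5)^4

Step 2 — compute geometric multiplicities via the rank-nullity identity g(λ) = n − rank(A − λI):
  rank(A − (-5)·I) = 2, so dim ker(A − (-5)·I) = n − 2 = 2

Summary:
  λ = -5: algebraic multiplicity = 4, geometric multiplicity = 2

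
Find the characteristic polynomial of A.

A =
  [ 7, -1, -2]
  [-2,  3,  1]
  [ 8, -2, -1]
x^3 - 9*x^2 + 27*x - 27

Expanding det(x·I − A) (e.g. by cofactor expansion or by noting that A is similar to its Jordan form J, which has the same characteristic polynomial as A) gives
  χ_A(x) = x^3 - 9*x^2 + 27*x - 27
which factors as (x - 3)^3. The eigenvalues (with algebraic multiplicities) are λ = 3 with multiplicity 3.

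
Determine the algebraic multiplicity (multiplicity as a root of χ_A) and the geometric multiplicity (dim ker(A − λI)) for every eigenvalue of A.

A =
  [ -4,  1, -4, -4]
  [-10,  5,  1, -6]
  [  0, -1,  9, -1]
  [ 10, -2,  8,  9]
λ = 1: alg = 1, geom = 1; λ = 6: alg = 3, geom = 1

Step 1 — factor the characteristic polynomial to read off the algebraic multiplicities:
  χ_A(x) = (x - 6)^3*(x - 1)

Step 2 — compute geometric multiplicities via the rank-nullity identity g(λ) = n − rank(A − λI):
  rank(A − (1)·I) = 3, so dim ker(A − (1)·I) = n − 3 = 1
  rank(A − (6)·I) = 3, so dim ker(A − (6)·I) = n − 3 = 1

Summary:
  λ = 1: algebraic multiplicity = 1, geometric multiplicity = 1
  λ = 6: algebraic multiplicity = 3, geometric multiplicity = 1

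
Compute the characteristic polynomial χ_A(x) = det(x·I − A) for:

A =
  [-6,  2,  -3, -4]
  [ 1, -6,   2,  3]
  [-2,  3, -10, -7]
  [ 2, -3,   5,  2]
x^4 + 20*x^3 + 150*x^2 + 500*x + 625

Expanding det(x·I − A) (e.g. by cofactor expansion or by noting that A is similar to its Jordan form J, which has the same characteristic polynomial as A) gives
  χ_A(x) = x^4 + 20*x^3 + 150*x^2 + 500*x + 625
which factors as (x + 5)^4. The eigenvalues (with algebraic multiplicities) are λ = -5 with multiplicity 4.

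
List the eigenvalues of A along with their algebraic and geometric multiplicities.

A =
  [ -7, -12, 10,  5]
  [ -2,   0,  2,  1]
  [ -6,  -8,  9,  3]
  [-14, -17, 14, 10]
λ = 3: alg = 4, geom = 2

Step 1 — factor the characteristic polynomial to read off the algebraic multiplicities:
  χ_A(x) = (x - 3)^4

Step 2 — compute geometric multiplicities via the rank-nullity identity g(λ) = n − rank(A − λI):
  rank(A − (3)·I) = 2, so dim ker(A − (3)·I) = n − 2 = 2

Summary:
  λ = 3: algebraic multiplicity = 4, geometric multiplicity = 2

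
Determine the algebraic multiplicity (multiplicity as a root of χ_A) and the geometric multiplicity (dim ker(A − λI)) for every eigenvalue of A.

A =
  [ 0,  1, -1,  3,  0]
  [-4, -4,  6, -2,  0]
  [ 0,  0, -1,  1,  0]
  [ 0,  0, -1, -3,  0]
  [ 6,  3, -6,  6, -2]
λ = -2: alg = 5, geom = 3

Step 1 — factor the characteristic polynomial to read off the algebraic multiplicities:
  χ_A(x) = (x + 2)^5

Step 2 — compute geometric multiplicities via the rank-nullity identity g(λ) = n − rank(A − λI):
  rank(A − (-2)·I) = 2, so dim ker(A − (-2)·I) = n − 2 = 3

Summary:
  λ = -2: algebraic multiplicity = 5, geometric multiplicity = 3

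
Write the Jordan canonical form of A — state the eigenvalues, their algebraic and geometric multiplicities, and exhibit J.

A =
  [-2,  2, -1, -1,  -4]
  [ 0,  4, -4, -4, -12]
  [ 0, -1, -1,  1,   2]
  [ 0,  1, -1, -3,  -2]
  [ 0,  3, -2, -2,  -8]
J_2(-2) ⊕ J_2(-2) ⊕ J_1(-2)

The characteristic polynomial is
  det(x·I − A) = x^5 + 10*x^4 + 40*x^3 + 80*x^2 + 80*x + 32 = (x + 2)^5

Eigenvalues and multiplicities (the geometric multiplicity of λ is n − rank(A − λI), which equals the number of Jordan blocks for λ):
  λ = -2: algebraic multiplicity = 5, geometric multiplicity = 3

Determining the block sizes for each eigenvalue:
  λ = -2: with am = 5 and gm = 3, the partition is not yet determined (e.g. several partitions of 5 into 3 parts exist). Let N = A − (-2)·I. Computing rank(N^1) = 2, rank(N^2) = 0; the number of blocks of size ≥ j is rank(N^{j−1}) − rank(N^j), giving [3, 2]. So we have 2 block(s) of size 2, 1 block(s) of size 1 → block sizes [2, 2, 1]

Assembling the blocks gives a Jordan form
J =
  [-2,  1,  0,  0,  0]
  [ 0, -2,  0,  0,  0]
  [ 0,  0, -2,  1,  0]
  [ 0,  0,  0, -2,  0]
  [ 0,  0,  0,  0, -2]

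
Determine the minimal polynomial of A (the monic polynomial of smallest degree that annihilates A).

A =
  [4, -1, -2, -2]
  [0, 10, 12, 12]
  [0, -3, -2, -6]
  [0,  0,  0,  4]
x^2 - 8*x + 16

The characteristic polynomial is χ_A(x) = (x - 4)^4, so the eigenvalues are known. The minimal polynomial is
  m_A(x) = Π_λ (x − λ)^{k_λ}
where k_λ is the size of the *largest* Jordan block for λ (equivalently, the smallest k with (A − λI)^k v = 0 for every generalised eigenvector v of λ).

  λ = 4: largest Jordan block has size 2, contributing (x − 4)^2

So m_A(x) = (x - 4)^2 = x^2 - 8*x + 16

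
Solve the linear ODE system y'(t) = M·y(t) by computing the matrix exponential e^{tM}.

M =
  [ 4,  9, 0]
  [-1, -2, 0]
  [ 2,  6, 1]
e^{tM} =
  [3*t*exp(t) + exp(t), 9*t*exp(t), 0]
  [-t*exp(t), -3*t*exp(t) + exp(t), 0]
  [2*t*exp(t), 6*t*exp(t), exp(t)]

Strategy: write M = P · J · P⁻¹ where J is a Jordan canonical form, so e^{tM} = P · e^{tJ} · P⁻¹, and e^{tJ} can be computed block-by-block.

M has Jordan form
J =
  [1, 1, 0]
  [0, 1, 0]
  [0, 0, 1]
(up to reordering of blocks).

Per-block formulas:
  For a 1×1 block at λ = 1: exp(t · [1]) = [e^(1t)].
  For a 2×2 Jordan block J_2(1): exp(t · J_2(1)) = e^(1t)·(I + t·N), where N is the 2×2 nilpotent shift.

After assembling e^{tJ} and conjugating by P, we get:

e^{tM} =
  [3*t*exp(t) + exp(t), 9*t*exp(t), 0]
  [-t*exp(t), -3*t*exp(t) + exp(t), 0]
  [2*t*exp(t), 6*t*exp(t), exp(t)]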